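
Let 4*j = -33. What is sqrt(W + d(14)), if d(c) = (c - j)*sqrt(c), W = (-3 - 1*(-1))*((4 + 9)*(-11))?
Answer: sqrt(1144 + 89*sqrt(14))/2 ≈ 19.216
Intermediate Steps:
j = -33/4 (j = (1/4)*(-33) = -33/4 ≈ -8.2500)
W = 286 (W = (-3 + 1)*(13*(-11)) = -2*(-143) = 286)
d(c) = sqrt(c)*(33/4 + c) (d(c) = (c - 1*(-33/4))*sqrt(c) = (c + 33/4)*sqrt(c) = (33/4 + c)*sqrt(c) = sqrt(c)*(33/4 + c))
sqrt(W + d(14)) = sqrt(286 + sqrt(14)*(33/4 + 14)) = sqrt(286 + sqrt(14)*(89/4)) = sqrt(286 + 89*sqrt(14)/4)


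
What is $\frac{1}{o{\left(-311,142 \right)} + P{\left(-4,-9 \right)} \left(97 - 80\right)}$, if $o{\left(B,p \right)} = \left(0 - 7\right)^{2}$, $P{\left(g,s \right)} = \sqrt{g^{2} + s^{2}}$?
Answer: $- \frac{49}{25632} + \frac{17 \sqrt{97}}{25632} \approx 0.0046204$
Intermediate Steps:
$o{\left(B,p \right)} = 49$ ($o{\left(B,p \right)} = \left(-7\right)^{2} = 49$)
$\frac{1}{o{\left(-311,142 \right)} + P{\left(-4,-9 \right)} \left(97 - 80\right)} = \frac{1}{49 + \sqrt{\left(-4\right)^{2} + \left(-9\right)^{2}} \left(97 - 80\right)} = \frac{1}{49 + \sqrt{16 + 81} \cdot 17} = \frac{1}{49 + \sqrt{97} \cdot 17} = \frac{1}{49 + 17 \sqrt{97}}$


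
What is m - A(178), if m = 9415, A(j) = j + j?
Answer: 9059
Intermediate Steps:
A(j) = 2*j
m - A(178) = 9415 - 2*178 = 9415 - 1*356 = 9415 - 356 = 9059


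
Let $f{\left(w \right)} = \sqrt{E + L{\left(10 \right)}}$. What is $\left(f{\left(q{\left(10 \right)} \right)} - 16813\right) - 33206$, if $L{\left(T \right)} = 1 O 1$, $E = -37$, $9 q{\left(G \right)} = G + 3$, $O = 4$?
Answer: $-50019 + i \sqrt{33} \approx -50019.0 + 5.7446 i$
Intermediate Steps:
$q{\left(G \right)} = \frac{1}{3} + \frac{G}{9}$ ($q{\left(G \right)} = \frac{G + 3}{9} = \frac{3 + G}{9} = \frac{1}{3} + \frac{G}{9}$)
$L{\left(T \right)} = 4$ ($L{\left(T \right)} = 1 \cdot 4 \cdot 1 = 4 \cdot 1 = 4$)
$f{\left(w \right)} = i \sqrt{33}$ ($f{\left(w \right)} = \sqrt{-37 + 4} = \sqrt{-33} = i \sqrt{33}$)
$\left(f{\left(q{\left(10 \right)} \right)} - 16813\right) - 33206 = \left(i \sqrt{33} - 16813\right) - 33206 = \left(-16813 + i \sqrt{33}\right) - 33206 = -50019 + i \sqrt{33}$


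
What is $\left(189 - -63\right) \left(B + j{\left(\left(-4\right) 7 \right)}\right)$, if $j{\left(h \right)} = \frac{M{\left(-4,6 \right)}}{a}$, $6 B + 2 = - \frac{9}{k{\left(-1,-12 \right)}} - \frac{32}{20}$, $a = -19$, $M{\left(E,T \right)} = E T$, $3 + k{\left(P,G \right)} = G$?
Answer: $\frac{3654}{19} \approx 192.32$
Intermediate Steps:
$k{\left(P,G \right)} = -3 + G$
$B = - \frac{1}{2}$ ($B = - \frac{1}{3} + \frac{- \frac{9}{-3 - 12} - \frac{32}{20}}{6} = - \frac{1}{3} + \frac{- \frac{9}{-15} - \frac{8}{5}}{6} = - \frac{1}{3} + \frac{\left(-9\right) \left(- \frac{1}{15}\right) - \frac{8}{5}}{6} = - \frac{1}{3} + \frac{\frac{3}{5} - \frac{8}{5}}{6} = - \frac{1}{3} + \frac{1}{6} \left(-1\right) = - \frac{1}{3} - \frac{1}{6} = - \frac{1}{2} \approx -0.5$)
$j{\left(h \right)} = \frac{24}{19}$ ($j{\left(h \right)} = \frac{\left(-4\right) 6}{-19} = \left(-24\right) \left(- \frac{1}{19}\right) = \frac{24}{19}$)
$\left(189 - -63\right) \left(B + j{\left(\left(-4\right) 7 \right)}\right) = \left(189 - -63\right) \left(- \frac{1}{2} + \frac{24}{19}\right) = \left(189 + 63\right) \frac{29}{38} = 252 \cdot \frac{29}{38} = \frac{3654}{19}$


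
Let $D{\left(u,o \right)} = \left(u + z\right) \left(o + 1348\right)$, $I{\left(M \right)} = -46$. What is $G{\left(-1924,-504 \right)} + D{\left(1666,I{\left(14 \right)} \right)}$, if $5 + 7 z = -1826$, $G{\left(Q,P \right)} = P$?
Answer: $1828062$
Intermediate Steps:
$z = - \frac{1831}{7}$ ($z = - \frac{5}{7} + \frac{1}{7} \left(-1826\right) = - \frac{5}{7} - \frac{1826}{7} = - \frac{1831}{7} \approx -261.57$)
$D{\left(u,o \right)} = \left(1348 + o\right) \left(- \frac{1831}{7} + u\right)$ ($D{\left(u,o \right)} = \left(u - \frac{1831}{7}\right) \left(o + 1348\right) = \left(- \frac{1831}{7} + u\right) \left(1348 + o\right) = \left(1348 + o\right) \left(- \frac{1831}{7} + u\right)$)
$G{\left(-1924,-504 \right)} + D{\left(1666,I{\left(14 \right)} \right)} = -504 - -1828566 = -504 + \left(- \frac{2468188}{7} + 2245768 + \frac{84226}{7} - 76636\right) = -504 + 1828566 = 1828062$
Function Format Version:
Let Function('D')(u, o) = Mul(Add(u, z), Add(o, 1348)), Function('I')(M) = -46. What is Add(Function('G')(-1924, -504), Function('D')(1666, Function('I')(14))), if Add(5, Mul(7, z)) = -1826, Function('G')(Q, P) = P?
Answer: 1828062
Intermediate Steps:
z = Rational(-1831, 7) (z = Add(Rational(-5, 7), Mul(Rational(1, 7), -1826)) = Add(Rational(-5, 7), Rational(-1826, 7)) = Rational(-1831, 7) ≈ -261.57)
Function('D')(u, o) = Mul(Add(1348, o), Add(Rational(-1831, 7), u)) (Function('D')(u, o) = Mul(Add(u, Rational(-1831, 7)), Add(o, 1348)) = Mul(Add(Rational(-1831, 7), u), Add(1348, o)) = Mul(Add(1348, o), Add(Rational(-1831, 7), u)))
Add(Function('G')(-1924, -504), Function('D')(1666, Function('I')(14))) = Add(-504, Add(Rational(-2468188, 7), Mul(1348, 1666), Mul(Rational(-1831, 7), -46), Mul(-46, 1666))) = Add(-504, Add(Rational(-2468188, 7), 2245768, Rational(84226, 7), -76636)) = Add(-504, 1828566) = 1828062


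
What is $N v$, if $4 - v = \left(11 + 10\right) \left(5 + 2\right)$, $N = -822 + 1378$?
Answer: $-79508$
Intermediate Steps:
$N = 556$
$v = -143$ ($v = 4 - \left(11 + 10\right) \left(5 + 2\right) = 4 - 21 \cdot 7 = 4 - 147 = -143$)
$N v = 556 \left(-143\right) = -79508$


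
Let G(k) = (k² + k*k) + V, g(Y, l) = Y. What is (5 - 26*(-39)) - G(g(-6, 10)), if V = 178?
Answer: 769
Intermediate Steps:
G(k) = 178 + 2*k² (G(k) = (k² + k*k) + 178 = (k² + k²) + 178 = 2*k² + 178 = 178 + 2*k²)
(5 - 26*(-39)) - G(g(-6, 10)) = (5 - 26*(-39)) - (178 + 2*(-6)²) = (5 + 1014) - (178 + 2*36) = 1019 - (178 + 72) = 1019 - 1*250 = 1019 - 250 = 769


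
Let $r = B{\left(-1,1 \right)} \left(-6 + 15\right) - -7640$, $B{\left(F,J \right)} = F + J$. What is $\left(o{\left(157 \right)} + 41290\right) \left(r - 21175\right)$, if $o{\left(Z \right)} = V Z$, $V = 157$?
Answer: $-892484365$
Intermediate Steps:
$o{\left(Z \right)} = 157 Z$
$r = 7640$ ($r = \left(-1 + 1\right) \left(-6 + 15\right) - -7640 = 0 \cdot 9 + 7640 = 0 + 7640 = 7640$)
$\left(o{\left(157 \right)} + 41290\right) \left(r - 21175\right) = \left(157 \cdot 157 + 41290\right) \left(7640 - 21175\right) = \left(24649 + 41290\right) \left(-13535\right) = 65939 \left(-13535\right) = -892484365$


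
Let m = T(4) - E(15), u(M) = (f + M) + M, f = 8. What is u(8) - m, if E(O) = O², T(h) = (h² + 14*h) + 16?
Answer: 161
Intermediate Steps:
T(h) = 16 + h² + 14*h
u(M) = 8 + 2*M (u(M) = (8 + M) + M = 8 + 2*M)
m = -137 (m = (16 + 4² + 14*4) - 1*15² = (16 + 16 + 56) - 1*225 = 88 - 225 = -137)
u(8) - m = (8 + 2*8) - 1*(-137) = (8 + 16) + 137 = 24 + 137 = 161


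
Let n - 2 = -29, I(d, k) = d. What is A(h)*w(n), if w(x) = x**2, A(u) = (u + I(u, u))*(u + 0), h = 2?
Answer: 5832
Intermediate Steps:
n = -27 (n = 2 - 29 = -27)
A(u) = 2*u**2 (A(u) = (u + u)*(u + 0) = (2*u)*u = 2*u**2)
A(h)*w(n) = (2*2**2)*(-27)**2 = (2*4)*729 = 8*729 = 5832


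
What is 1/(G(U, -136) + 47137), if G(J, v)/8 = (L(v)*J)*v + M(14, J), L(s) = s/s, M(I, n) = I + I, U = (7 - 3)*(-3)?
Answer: 1/60417 ≈ 1.6552e-5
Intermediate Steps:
U = -12 (U = 4*(-3) = -12)
M(I, n) = 2*I
L(s) = 1
G(J, v) = 224 + 8*J*v (G(J, v) = 8*((1*J)*v + 2*14) = 8*(J*v + 28) = 8*(28 + J*v) = 224 + 8*J*v)
1/(G(U, -136) + 47137) = 1/((224 + 8*(-12)*(-136)) + 47137) = 1/((224 + 13056) + 47137) = 1/(13280 + 47137) = 1/60417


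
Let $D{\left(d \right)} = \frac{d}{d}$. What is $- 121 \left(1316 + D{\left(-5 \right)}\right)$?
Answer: $-159357$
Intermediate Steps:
$D{\left(d \right)} = 1$
$- 121 \left(1316 + D{\left(-5 \right)}\right) = - 121 \left(1316 + 1\right) = \left(-121\right) 1317 = -159357$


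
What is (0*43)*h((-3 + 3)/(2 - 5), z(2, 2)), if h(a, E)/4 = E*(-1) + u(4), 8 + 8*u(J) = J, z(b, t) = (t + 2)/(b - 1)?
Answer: 0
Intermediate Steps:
z(b, t) = (2 + t)/(-1 + b)
u(J) = -1 + J/8
h(a, E) = -2 - 4*E (h(a, E) = 4*(E*(-1) + (-1 + (1/8)*4)) = 4*(-E + (-1 + 1/2)) = 4*(-E - 1/2) = 4*(-1/2 - E) = -2 - 4*E)
(0*43)*h((-3 + 3)/(2 - 5), z(2, 2)) = (0*43)*(-2 - 4*(2 + 2)/(-1 + 2)) = 0*(-2 - 4*4/1) = 0*(-2 - 4*4) = 0*(-2 - 16) = 0*(-18) = 0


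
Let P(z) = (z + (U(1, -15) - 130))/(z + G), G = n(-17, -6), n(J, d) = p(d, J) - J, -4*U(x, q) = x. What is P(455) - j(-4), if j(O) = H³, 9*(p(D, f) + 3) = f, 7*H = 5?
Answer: 1908013/5767888 ≈ 0.33080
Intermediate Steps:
H = 5/7 (H = (⅐)*5 = 5/7 ≈ 0.71429)
p(D, f) = -3 + f/9
U(x, q) = -x/4
j(O) = 125/343 (j(O) = (5/7)³ = 125/343)
n(J, d) = -3 - 8*J/9 (n(J, d) = (-3 + J/9) - J = -3 - 8*J/9)
G = 109/9 (G = -3 - 8/9*(-17) = -3 + 136/9 = 109/9 ≈ 12.111)
P(z) = (-521/4 + z)/(109/9 + z) (P(z) = (z + (-¼*1 - 130))/(z + 109/9) = (z + (-¼ - 130))/(109/9 + z) = (z - 521/4)/(109/9 + z) = (-521/4 + z)/(109/9 + z))
P(455) - j(-4) = 9*(-521 + 4*455)/(4*(109 + 9*455)) - 1*125/343 = 9*(-521 + 1820)/(4*(109 + 4095)) - 125/343 = (9/4)*1299/4204 - 125/343 = (9/4)*(1/4204)*1299 - 125/343 = 11691/16816 - 125/343 = 1908013/5767888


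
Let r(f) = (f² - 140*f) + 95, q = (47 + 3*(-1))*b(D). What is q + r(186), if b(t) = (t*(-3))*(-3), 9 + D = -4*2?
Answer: 1919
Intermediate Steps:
D = -17 (D = -9 - 4*2 = -9 - 8 = -17)
b(t) = 9*t (b(t) = -3*t*(-3) = 9*t)
q = -6732 (q = (47 + 3*(-1))*(9*(-17)) = (47 - 3)*(-153) = 44*(-153) = -6732)
r(f) = 95 + f² - 140*f
q + r(186) = -6732 + (95 + 186² - 140*186) = -6732 + (95 + 34596 - 26040) = -6732 + 8651 = 1919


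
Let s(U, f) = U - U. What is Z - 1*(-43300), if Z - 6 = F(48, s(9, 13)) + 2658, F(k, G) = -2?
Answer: 45962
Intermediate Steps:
s(U, f) = 0
Z = 2662 (Z = 6 + (-2 + 2658) = 6 + 2656 = 2662)
Z - 1*(-43300) = 2662 - 1*(-43300) = 2662 + 43300 = 45962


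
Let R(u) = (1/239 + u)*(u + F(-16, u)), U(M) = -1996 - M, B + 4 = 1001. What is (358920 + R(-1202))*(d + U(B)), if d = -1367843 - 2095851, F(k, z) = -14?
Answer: -1508392648851144/239 ≈ -6.3113e+12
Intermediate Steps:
B = 997 (B = -4 + 1001 = 997)
R(u) = (-14 + u)*(1/239 + u) (R(u) = (1/239 + u)*(u - 14) = (1/239 + u)*(-14 + u) = (-14 + u)*(1/239 + u))
d = -3463694
(358920 + R(-1202))*(d + U(B)) = (358920 + (-14/239 + (-1202)² - 3345/239*(-1202)))*(-3463694 + (-1996 - 1*997)) = (358920 + (-14/239 + 1444804 + 4020690/239))*(-3463694 + (-1996 - 997)) = (358920 + 349328832/239)*(-3463694 - 2993) = (435110712/239)*(-3466687) = -1508392648851144/239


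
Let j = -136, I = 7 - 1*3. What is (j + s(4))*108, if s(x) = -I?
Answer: -15120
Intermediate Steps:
I = 4 (I = 7 - 3 = 4)
s(x) = -4 (s(x) = -1*4 = -4)
(j + s(4))*108 = (-136 - 4)*108 = -140*108 = -15120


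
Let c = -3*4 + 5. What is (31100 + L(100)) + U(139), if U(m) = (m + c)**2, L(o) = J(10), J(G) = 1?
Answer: 48525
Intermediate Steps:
c = -7 (c = -12 + 5 = -7)
L(o) = 1
U(m) = (-7 + m)**2 (U(m) = (m - 7)**2 = (-7 + m)**2)
(31100 + L(100)) + U(139) = (31100 + 1) + (-7 + 139)**2 = 31101 + 132**2 = 31101 + 17424 = 48525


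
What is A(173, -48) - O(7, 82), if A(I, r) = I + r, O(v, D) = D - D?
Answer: 125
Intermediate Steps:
O(v, D) = 0
A(173, -48) - O(7, 82) = (173 - 48) - 1*0 = 125 + 0 = 125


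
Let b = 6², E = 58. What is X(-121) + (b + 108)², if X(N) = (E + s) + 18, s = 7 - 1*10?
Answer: 20809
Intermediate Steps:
b = 36
s = -3 (s = 7 - 10 = -3)
X(N) = 73 (X(N) = (58 - 3) + 18 = 55 + 18 = 73)
X(-121) + (b + 108)² = 73 + (36 + 108)² = 73 + 144² = 73 + 20736 = 20809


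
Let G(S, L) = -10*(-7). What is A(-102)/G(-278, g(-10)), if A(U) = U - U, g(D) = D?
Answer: 0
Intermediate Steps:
A(U) = 0
G(S, L) = 70
A(-102)/G(-278, g(-10)) = 0/70 = 0*(1/70) = 0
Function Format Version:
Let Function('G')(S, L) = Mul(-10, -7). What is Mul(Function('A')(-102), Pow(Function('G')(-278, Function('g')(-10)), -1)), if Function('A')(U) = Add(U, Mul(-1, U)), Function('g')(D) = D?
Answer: 0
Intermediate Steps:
Function('A')(U) = 0
Function('G')(S, L) = 70
Mul(Function('A')(-102), Pow(Function('G')(-278, Function('g')(-10)), -1)) = Mul(0, Pow(70, -1)) = Mul(0, Rational(1, 70)) = 0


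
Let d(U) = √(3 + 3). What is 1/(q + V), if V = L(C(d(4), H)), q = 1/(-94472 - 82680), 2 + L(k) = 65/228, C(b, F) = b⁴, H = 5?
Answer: -10097664/17316665 ≈ -0.58312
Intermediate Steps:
d(U) = √6
L(k) = -391/228 (L(k) = -2 + 65/228 = -391/228)
q = -1/177152 (q = 1/(-177152) = -1/177152 ≈ -5.6449e-6)
V = -391/228 ≈ -1.7149
1/(q + V) = 1/(-1/177152 - 391/228) = 1/(-17316665/10097664) = -10097664/17316665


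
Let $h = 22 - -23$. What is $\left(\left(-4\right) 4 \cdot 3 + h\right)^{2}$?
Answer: $9$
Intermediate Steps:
$h = 45$ ($h = 22 + 23 = 45$)
$\left(\left(-4\right) 4 \cdot 3 + h\right)^{2} = \left(\left(-4\right) 4 \cdot 3 + 45\right)^{2} = \left(\left(-16\right) 3 + 45\right)^{2} = \left(-48 + 45\right)^{2} = \left(-3\right)^{2} = 9$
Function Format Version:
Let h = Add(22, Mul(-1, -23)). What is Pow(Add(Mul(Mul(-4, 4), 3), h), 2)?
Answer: 9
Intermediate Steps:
h = 45 (h = Add(22, 23) = 45)
Pow(Add(Mul(Mul(-4, 4), 3), h), 2) = Pow(Add(Mul(Mul(-4, 4), 3), 45), 2) = Pow(Add(Mul(-16, 3), 45), 2) = Pow(Add(-48, 45), 2) = Pow(-3, 2) = 9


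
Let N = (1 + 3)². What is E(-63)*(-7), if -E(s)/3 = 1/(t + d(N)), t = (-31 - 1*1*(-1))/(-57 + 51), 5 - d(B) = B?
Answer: -7/2 ≈ -3.5000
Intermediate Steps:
N = 16 (N = 4² = 16)
d(B) = 5 - B
t = 5 (t = (-31 - 1*(-1))/(-6) = (-31 + 1)*(-⅙) = -30*(-⅙) = 5)
E(s) = ½ (E(s) = -3/(5 + (5 - 1*16)) = -3/(5 + (5 - 16)) = -3/(5 - 11) = -3/(-6) = -3*(-⅙) = ½)
E(-63)*(-7) = (½)*(-7) = -7/2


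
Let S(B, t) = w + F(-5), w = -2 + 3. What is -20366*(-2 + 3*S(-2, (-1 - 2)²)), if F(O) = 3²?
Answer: -570248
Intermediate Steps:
w = 1
F(O) = 9
S(B, t) = 10 (S(B, t) = 1 + 9 = 10)
-20366*(-2 + 3*S(-2, (-1 - 2)²)) = -20366*(-2 + 3*10) = -20366*(-2 + 30) = -20366*28 = -570248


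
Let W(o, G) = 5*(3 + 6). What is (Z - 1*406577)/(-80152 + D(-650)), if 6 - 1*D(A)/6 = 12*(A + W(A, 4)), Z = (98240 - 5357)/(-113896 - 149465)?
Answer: 1274721645/114612199 ≈ 11.122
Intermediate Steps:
W(o, G) = 45 (W(o, G) = 5*9 = 45)
Z = -4423/12541 (Z = 92883/(-263361) = 92883*(-1/263361) = -4423/12541 ≈ -0.35268)
D(A) = -3204 - 72*A (D(A) = 36 - 72*(A + 45) = 36 - 72*(45 + A) = 36 - 6*(540 + 12*A) = 36 + (-3240 - 72*A) = -3204 - 72*A)
(Z - 1*406577)/(-80152 + D(-650)) = (-4423/12541 - 1*406577)/(-80152 + (-3204 - 72*(-650))) = (-4423/12541 - 406577)/(-80152 + (-3204 + 46800)) = -5098886580/(12541*(-80152 + 43596)) = -5098886580/12541/(-36556) = -5098886580/12541*(-1/36556) = 1274721645/114612199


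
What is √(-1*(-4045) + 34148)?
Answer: √38193 ≈ 195.43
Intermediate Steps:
√(-1*(-4045) + 34148) = √(4045 + 34148) = √38193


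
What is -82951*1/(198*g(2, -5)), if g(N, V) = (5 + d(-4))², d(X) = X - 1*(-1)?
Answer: -7541/72 ≈ -104.74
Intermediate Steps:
d(X) = 1 + X (d(X) = X + 1 = 1 + X)
g(N, V) = 4 (g(N, V) = (5 + (1 - 4))² = (5 - 3)² = 2² = 4)
-82951*1/(198*g(2, -5)) = -82951/((4*11)*18) = -82951/(44*18) = -82951/792 = -82951*1/792 = -7541/72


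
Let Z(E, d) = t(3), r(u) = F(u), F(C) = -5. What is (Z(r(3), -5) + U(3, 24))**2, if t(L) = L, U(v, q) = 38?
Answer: 1681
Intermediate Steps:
r(u) = -5
Z(E, d) = 3
(Z(r(3), -5) + U(3, 24))**2 = (3 + 38)**2 = 41**2 = 1681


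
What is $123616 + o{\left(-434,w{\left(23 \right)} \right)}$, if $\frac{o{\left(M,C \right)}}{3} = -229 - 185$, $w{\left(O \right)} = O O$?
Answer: $122374$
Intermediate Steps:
$w{\left(O \right)} = O^{2}$
$o{\left(M,C \right)} = -1242$ ($o{\left(M,C \right)} = 3 \left(-229 - 185\right) = 3 \left(-414\right) = -1242$)
$123616 + o{\left(-434,w{\left(23 \right)} \right)} = 123616 - 1242 = 122374$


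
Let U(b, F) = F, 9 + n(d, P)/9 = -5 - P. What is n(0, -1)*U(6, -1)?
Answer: 117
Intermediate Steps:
n(d, P) = -126 - 9*P (n(d, P) = -81 + 9*(-5 - P) = -81 + (-45 - 9*P) = -126 - 9*P)
n(0, -1)*U(6, -1) = (-126 - 9*(-1))*(-1) = (-126 + 9)*(-1) = -117*(-1) = 117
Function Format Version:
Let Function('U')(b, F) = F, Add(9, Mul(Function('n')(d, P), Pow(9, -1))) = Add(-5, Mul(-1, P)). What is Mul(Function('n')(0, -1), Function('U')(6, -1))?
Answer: 117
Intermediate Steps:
Function('n')(d, P) = Add(-126, Mul(-9, P)) (Function('n')(d, P) = Add(-81, Mul(9, Add(-5, Mul(-1, P)))) = Add(-81, Add(-45, Mul(-9, P))) = Add(-126, Mul(-9, P)))
Mul(Function('n')(0, -1), Function('U')(6, -1)) = Mul(Add(-126, Mul(-9, -1)), -1) = Mul(Add(-126, 9), -1) = Mul(-117, -1) = 117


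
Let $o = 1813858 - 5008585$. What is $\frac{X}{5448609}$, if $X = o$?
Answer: $- \frac{1064909}{1816203} \approx -0.58634$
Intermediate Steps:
$o = -3194727$
$X = -3194727$
$\frac{X}{5448609} = - \frac{3194727}{5448609} = \left(-3194727\right) \frac{1}{5448609} = - \frac{1064909}{1816203}$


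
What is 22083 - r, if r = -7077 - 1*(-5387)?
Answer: 23773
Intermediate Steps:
r = -1690 (r = -7077 + 5387 = -1690)
22083 - r = 22083 - 1*(-1690) = 22083 + 1690 = 23773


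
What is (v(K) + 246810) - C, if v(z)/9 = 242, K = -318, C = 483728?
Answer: -234740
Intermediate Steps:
v(z) = 2178 (v(z) = 9*242 = 2178)
(v(K) + 246810) - C = (2178 + 246810) - 1*483728 = 248988 - 483728 = -234740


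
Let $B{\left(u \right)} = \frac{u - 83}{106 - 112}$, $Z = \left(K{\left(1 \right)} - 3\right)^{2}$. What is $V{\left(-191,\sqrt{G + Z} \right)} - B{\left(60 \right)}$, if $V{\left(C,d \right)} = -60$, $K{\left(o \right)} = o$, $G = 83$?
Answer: $- \frac{383}{6} \approx -63.833$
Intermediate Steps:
$Z = 4$ ($Z = \left(1 - 3\right)^{2} = \left(-2\right)^{2} = 4$)
$B{\left(u \right)} = \frac{83}{6} - \frac{u}{6}$ ($B{\left(u \right)} = \frac{-83 + u}{-6} = \left(-83 + u\right) \left(- \frac{1}{6}\right) = \frac{83}{6} - \frac{u}{6}$)
$V{\left(-191,\sqrt{G + Z} \right)} - B{\left(60 \right)} = -60 - \left(\frac{83}{6} - 10\right) = -60 - \frac{23}{6} = - \frac{383}{6}$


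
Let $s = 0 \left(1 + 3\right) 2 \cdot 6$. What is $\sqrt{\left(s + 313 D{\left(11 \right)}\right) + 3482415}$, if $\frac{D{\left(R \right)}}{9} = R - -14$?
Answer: $6 \sqrt{98690} \approx 1884.9$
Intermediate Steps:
$D{\left(R \right)} = 126 + 9 R$ ($D{\left(R \right)} = 9 \left(R - -14\right) = 9 \left(R + 14\right) = 9 \left(14 + R\right) = 126 + 9 R$)
$s = 0$ ($s = 0 \cdot 4 \cdot 2 \cdot 6 = 0 \cdot 2 \cdot 6 = 0 \cdot 6 = 0$)
$\sqrt{\left(s + 313 D{\left(11 \right)}\right) + 3482415} = \sqrt{\left(0 + 313 \left(126 + 9 \cdot 11\right)\right) + 3482415} = \sqrt{\left(0 + 313 \left(126 + 99\right)\right) + 3482415} = \sqrt{\left(0 + 313 \cdot 225\right) + 3482415} = \sqrt{\left(0 + 70425\right) + 3482415} = \sqrt{70425 + 3482415} = \sqrt{3552840} = 6 \sqrt{98690}$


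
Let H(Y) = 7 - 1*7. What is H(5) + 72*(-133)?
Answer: -9576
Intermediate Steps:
H(Y) = 0 (H(Y) = 7 - 7 = 0)
H(5) + 72*(-133) = 0 + 72*(-133) = 0 - 9576 = -9576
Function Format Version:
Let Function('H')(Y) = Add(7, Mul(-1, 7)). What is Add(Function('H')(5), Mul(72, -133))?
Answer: -9576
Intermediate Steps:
Function('H')(Y) = 0 (Function('H')(Y) = Add(7, -7) = 0)
Add(Function('H')(5), Mul(72, -133)) = Add(0, Mul(72, -133)) = Add(0, -9576) = -9576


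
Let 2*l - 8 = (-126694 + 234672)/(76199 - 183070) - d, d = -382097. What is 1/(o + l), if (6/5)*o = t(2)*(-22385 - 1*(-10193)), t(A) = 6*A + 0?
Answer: 213742/14776410837 ≈ 1.4465e-5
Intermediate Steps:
t(A) = 6*A
l = 40835835477/213742 (l = 4 + ((-126694 + 234672)/(76199 - 183070) - 1*(-382097))/2 = 4 + (107978/(-106871) + 382097)/2 = 4 + (107978*(-1/106871) + 382097)/2 = 4 + (-107978/106871 + 382097)/2 = 4 + (1/2)*(40834980509/106871) = 4 + 40834980509/213742 = 40835835477/213742 ≈ 1.9105e+5)
o = -121920 (o = 5*((6*2)*(-22385 - 1*(-10193)))/6 = 5*(12*(-22385 + 10193))/6 = 5*(12*(-12192))/6 = (5/6)*(-146304) = -121920)
1/(o + l) = 1/(-121920 + 40835835477/213742) = 1/(14776410837/213742) = 213742/14776410837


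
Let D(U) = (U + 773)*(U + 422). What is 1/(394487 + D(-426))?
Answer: 1/393099 ≈ 2.5439e-6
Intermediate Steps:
D(U) = (422 + U)*(773 + U) (D(U) = (773 + U)*(422 + U) = (422 + U)*(773 + U))
1/(394487 + D(-426)) = 1/(394487 + (326206 + (-426)² + 1195*(-426))) = 1/(394487 + (326206 + 181476 - 509070)) = 1/(394487 - 1388) = 1/393099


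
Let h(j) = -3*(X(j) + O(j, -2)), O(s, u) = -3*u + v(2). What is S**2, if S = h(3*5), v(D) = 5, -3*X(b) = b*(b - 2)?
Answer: 26244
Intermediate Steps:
X(b) = -b*(-2 + b)/3 (X(b) = -b*(b - 2)/3 = -b*(-2 + b)/3)
O(s, u) = 5 - 3*u (O(s, u) = -3*u + 5 = 5 - 3*u)
h(j) = -33 - j*(2 - j) (h(j) = -3*(j*(2 - j)/3 + (5 - 3*(-2))) = -3*(j*(2 - j)/3 + (5 + 6)) = -3*(j*(2 - j)/3 + 11) = -3*(11 + j*(2 - j)/3) = -33 - j*(2 - j))
S = 162 (S = -33 + (3*5)*(-2 + 3*5) = -33 + 15*(-2 + 15) = -33 + 15*13 = -33 + 195 = 162)
S**2 = 162**2 = 26244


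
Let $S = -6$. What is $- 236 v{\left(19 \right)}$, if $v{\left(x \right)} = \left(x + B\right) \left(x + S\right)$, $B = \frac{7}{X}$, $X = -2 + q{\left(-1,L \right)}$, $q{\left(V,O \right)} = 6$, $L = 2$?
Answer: $-63661$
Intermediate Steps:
$X = 4$ ($X = -2 + 6 = 4$)
$B = \frac{7}{4} \approx 1.75$
$v{\left(x \right)} = \left(-6 + x\right) \left(\frac{7}{4} + x\right)$ ($v{\left(x \right)} = \left(x + \frac{7}{4}\right) \left(x - 6\right) = \left(\frac{7}{4} + x\right) \left(-6 + x\right) = \left(-6 + x\right) \left(\frac{7}{4} + x\right)$)
$- 236 v{\left(19 \right)} = - 236 \left(- \frac{21}{2} + 19^{2} - \frac{323}{4}\right) = - 236 \left(- \frac{21}{2} + 361 - \frac{323}{4}\right) = \left(-236\right) \frac{1079}{4} = -63661$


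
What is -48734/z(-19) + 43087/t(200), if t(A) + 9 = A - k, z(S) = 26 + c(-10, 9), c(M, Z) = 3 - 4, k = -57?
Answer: -11008857/6200 ≈ -1775.6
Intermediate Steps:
c(M, Z) = -1
z(S) = 25 (z(S) = 26 - 1 = 25)
t(A) = 48 + A (t(A) = -9 + (A - 1*(-57)) = -9 + (A + 57) = -9 + (57 + A) = 48 + A)
-48734/z(-19) + 43087/t(200) = -48734/25 + 43087/(48 + 200) = -48734*1/25 + 43087/248 = -48734/25 + 43087*(1/248) = -48734/25 + 43087/248 = -11008857/6200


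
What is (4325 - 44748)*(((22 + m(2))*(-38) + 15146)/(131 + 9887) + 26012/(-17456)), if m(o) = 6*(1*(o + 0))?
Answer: 94755513877/21859276 ≈ 4334.8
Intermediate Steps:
m(o) = 6*o (m(o) = 6*(1*o) = 6*o)
(4325 - 44748)*(((22 + m(2))*(-38) + 15146)/(131 + 9887) + 26012/(-17456)) = (4325 - 44748)*(((22 + 6*2)*(-38) + 15146)/(131 + 9887) + 26012/(-17456)) = -40423*(((22 + 12)*(-38) + 15146)/10018 + 26012*(-1/17456)) = -40423*((34*(-38) + 15146)*(1/10018) - 6503/4364) = -40423*((-1292 + 15146)*(1/10018) - 6503/4364) = -40423*(13854*(1/10018) - 6503/4364) = -40423*(6927/5009 - 6503/4364) = -40423*(-2344099/21859276) = 94755513877/21859276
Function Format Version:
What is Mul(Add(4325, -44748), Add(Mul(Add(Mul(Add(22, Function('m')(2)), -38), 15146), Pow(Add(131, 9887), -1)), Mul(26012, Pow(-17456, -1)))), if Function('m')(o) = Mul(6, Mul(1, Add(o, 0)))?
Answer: Rational(94755513877, 21859276) ≈ 4334.8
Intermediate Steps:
Function('m')(o) = Mul(6, o) (Function('m')(o) = Mul(6, Mul(1, o)) = Mul(6, o))
Mul(Add(4325, -44748), Add(Mul(Add(Mul(Add(22, Function('m')(2)), -38), 15146), Pow(Add(131, 9887), -1)), Mul(26012, Pow(-17456, -1)))) = Mul(Add(4325, -44748), Add(Mul(Add(Mul(Add(22, Mul(6, 2)), -38), 15146), Pow(Add(131, 9887), -1)), Mul(26012, Pow(-17456, -1)))) = Mul(-40423, Add(Mul(Add(Mul(Add(22, 12), -38), 15146), Pow(10018, -1)), Mul(26012, Rational(-1, 17456)))) = Mul(-40423, Add(Mul(Add(Mul(34, -38), 15146), Rational(1, 10018)), Rational(-6503, 4364))) = Mul(-40423, Add(Mul(Add(-1292, 15146), Rational(1, 10018)), Rational(-6503, 4364))) = Mul(-40423, Add(Mul(13854, Rational(1, 10018)), Rational(-6503, 4364))) = Mul(-40423, Add(Rational(6927, 5009), Rational(-6503, 4364))) = Mul(-40423, Rational(-2344099, 21859276)) = Rational(94755513877, 21859276)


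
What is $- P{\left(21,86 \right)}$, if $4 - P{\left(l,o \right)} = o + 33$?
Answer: $115$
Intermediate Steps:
$P{\left(l,o \right)} = -29 - o$ ($P{\left(l,o \right)} = 4 - \left(o + 33\right) = 4 - \left(33 + o\right) = -29 - o$)
$- P{\left(21,86 \right)} = - (-29 - 86) = \left(-1\right) \left(-115\right) = 115$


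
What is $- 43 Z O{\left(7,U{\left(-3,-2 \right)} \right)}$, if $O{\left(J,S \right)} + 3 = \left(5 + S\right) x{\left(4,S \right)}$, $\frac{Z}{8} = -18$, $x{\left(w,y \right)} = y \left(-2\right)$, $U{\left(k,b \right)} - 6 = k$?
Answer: $-315792$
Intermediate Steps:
$U{\left(k,b \right)} = 6 + k$
$x{\left(w,y \right)} = - 2 y$
$Z = -144$ ($Z = 8 \left(-18\right) = -144$)
$O{\left(J,S \right)} = -3 - 2 S \left(5 + S\right)$ ($O{\left(J,S \right)} = -3 + \left(5 + S\right) \left(- 2 S\right) = -3 - 2 S \left(5 + S\right)$)
$- 43 Z O{\left(7,U{\left(-3,-2 \right)} \right)} = \left(-43\right) \left(-144\right) \left(-3 - 10 \left(6 - 3\right) - 2 \left(6 - 3\right)^{2}\right) = 6192 \left(-3 - 30 - 2 \cdot 3^{2}\right) = 6192 \left(-3 - 30 - 18\right) = 6192 \left(-51\right) = -315792$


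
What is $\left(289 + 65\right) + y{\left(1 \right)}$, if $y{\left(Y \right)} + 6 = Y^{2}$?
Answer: $349$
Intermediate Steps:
$y{\left(Y \right)} = -6 + Y^{2}$
$\left(289 + 65\right) + y{\left(1 \right)} = \left(289 + 65\right) - \left(6 - 1^{2}\right) = 354 + \left(-6 + 1\right) = 354 - 5 = 349$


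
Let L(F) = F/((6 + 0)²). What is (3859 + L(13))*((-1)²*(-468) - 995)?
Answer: -203264831/36 ≈ -5.6462e+6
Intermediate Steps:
L(F) = F/36 (L(F) = F/(6²) = F/36)
(3859 + L(13))*((-1)²*(-468) - 995) = (3859 + (1/36)*13)*((-1)²*(-468) - 995) = (3859 + 13/36)*(1*(-468) - 995) = 138937*(-468 - 995)/36 = (138937/36)*(-1463) = -203264831/36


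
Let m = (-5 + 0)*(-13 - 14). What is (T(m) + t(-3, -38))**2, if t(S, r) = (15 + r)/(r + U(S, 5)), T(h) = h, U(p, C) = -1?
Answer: 27962944/1521 ≈ 18385.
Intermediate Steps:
m = 135 (m = -5*(-27) = 135)
t(S, r) = (15 + r)/(-1 + r) (t(S, r) = (15 + r)/(r - 1) = (15 + r)/(-1 + r))
(T(m) + t(-3, -38))**2 = (135 + (15 - 38)/(-1 - 38))**2 = (135 - 23/(-39))**2 = (135 - 1/39*(-23))**2 = (135 + 23/39)**2 = (5288/39)**2 = 27962944/1521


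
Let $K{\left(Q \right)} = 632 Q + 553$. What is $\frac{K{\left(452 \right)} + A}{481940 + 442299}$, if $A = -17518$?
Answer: $\frac{268699}{924239} \approx 0.29072$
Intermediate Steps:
$K{\left(Q \right)} = 553 + 632 Q$
$\frac{K{\left(452 \right)} + A}{481940 + 442299} = \frac{\left(553 + 632 \cdot 452\right) - 17518}{481940 + 442299} = \frac{\left(553 + 285664\right) - 17518}{924239} = \left(286217 - 17518\right) \frac{1}{924239} = 268699 \cdot \frac{1}{924239} = \frac{268699}{924239}$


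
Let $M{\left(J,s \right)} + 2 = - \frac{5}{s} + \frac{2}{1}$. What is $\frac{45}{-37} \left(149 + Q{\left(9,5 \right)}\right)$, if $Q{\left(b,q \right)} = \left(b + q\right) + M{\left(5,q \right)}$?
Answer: $- \frac{7290}{37} \approx -197.03$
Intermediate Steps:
$M{\left(J,s \right)} = - \frac{5}{s}$ ($M{\left(J,s \right)} = -2 + \left(- \frac{5}{s} + \frac{2}{1}\right) = -2 + \left(- \frac{5}{s} + 2 \cdot 1\right) = -2 + \left(- \frac{5}{s} + 2\right) = -2 + \left(2 - \frac{5}{s}\right) = - \frac{5}{s}$)
$Q{\left(b,q \right)} = b + q - \frac{5}{q}$ ($Q{\left(b,q \right)} = \left(b + q\right) - \frac{5}{q} = b + q - \frac{5}{q}$)
$\frac{45}{-37} \left(149 + Q{\left(9,5 \right)}\right) = \frac{45}{-37} \left(149 + \left(9 + 5 - \frac{5}{5}\right)\right) = 45 \left(- \frac{1}{37}\right) \left(149 + \left(9 + 5 - 1\right)\right) = - \frac{45 \left(149 + \left(9 + 5 - 1\right)\right)}{37} = - \frac{45 \left(149 + 13\right)}{37} = \left(- \frac{45}{37}\right) 162 = - \frac{7290}{37}$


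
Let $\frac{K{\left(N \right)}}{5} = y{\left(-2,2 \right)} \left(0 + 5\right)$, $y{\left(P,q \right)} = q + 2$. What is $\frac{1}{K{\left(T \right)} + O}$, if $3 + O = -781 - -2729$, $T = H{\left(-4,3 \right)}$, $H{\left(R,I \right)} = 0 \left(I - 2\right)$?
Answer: $\frac{1}{2045} \approx 0.000489$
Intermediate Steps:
$H{\left(R,I \right)} = 0$ ($H{\left(R,I \right)} = 0 \left(-2 + I\right) = 0$)
$T = 0$
$y{\left(P,q \right)} = 2 + q$
$K{\left(N \right)} = 100$ ($K{\left(N \right)} = 5 \left(2 + 2\right) \left(0 + 5\right) = 5 \cdot 4 \cdot 5 = 5 \cdot 20 = 100$)
$O = 1945$ ($O = -3 - -1948 = -3 + \left(-781 + 2729\right) = -3 + 1948 = 1945$)
$\frac{1}{K{\left(T \right)} + O} = \frac{1}{100 + 1945} = \frac{1}{2045}$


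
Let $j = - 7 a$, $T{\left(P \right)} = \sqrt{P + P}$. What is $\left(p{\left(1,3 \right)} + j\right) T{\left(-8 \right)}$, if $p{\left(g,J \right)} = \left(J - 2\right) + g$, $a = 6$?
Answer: $- 160 i \approx - 160.0 i$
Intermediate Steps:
$p{\left(g,J \right)} = -2 + J + g$ ($p{\left(g,J \right)} = \left(-2 + J\right) + g = -2 + J + g$)
$T{\left(P \right)} = \sqrt{2} \sqrt{P}$ ($T{\left(P \right)} = \sqrt{2 P} = \sqrt{2} \sqrt{P}$)
$j = -42$ ($j = \left(-7\right) 6 = -42$)
$\left(p{\left(1,3 \right)} + j\right) T{\left(-8 \right)} = \left(\left(-2 + 3 + 1\right) - 42\right) \sqrt{2} \sqrt{-8} = \left(2 - 42\right) \sqrt{2} \cdot 2 i \sqrt{2} = - 40 \cdot 4 i = - 160 i$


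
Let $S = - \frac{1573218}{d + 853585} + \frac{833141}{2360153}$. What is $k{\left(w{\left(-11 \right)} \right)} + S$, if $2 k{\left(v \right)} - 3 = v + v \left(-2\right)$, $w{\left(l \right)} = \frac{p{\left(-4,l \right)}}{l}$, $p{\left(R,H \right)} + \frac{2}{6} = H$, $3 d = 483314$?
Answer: $- \frac{100805354651773}{474174926448762} \approx -0.21259$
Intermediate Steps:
$d = \frac{483314}{3}$ ($d = \frac{1}{3} \cdot 483314 = \frac{483314}{3} \approx 1.611 \cdot 10^{5}$)
$p{\left(R,H \right)} = - \frac{1}{3} + H$
$w{\left(l \right)} = \frac{- \frac{1}{3} + l}{l}$
$k{\left(v \right)} = \frac{3}{2} - \frac{v}{2}$ ($k{\left(v \right)} = \frac{3}{2} + \frac{v + v \left(-2\right)}{2} = \frac{3}{2} + \frac{v - 2 v}{2} = \frac{3}{2} + \frac{\left(-1\right) v}{2} = \frac{3}{2} - \frac{v}{2}$)
$S = - \frac{8602966856333}{7184468582557}$ ($S = - \frac{1573218}{\frac{483314}{3} + 853585} + \frac{833141}{2360153} = - \frac{1573218}{\frac{3044069}{3}} + 833141 \cdot \frac{1}{2360153} = \left(-1573218\right) \frac{3}{3044069} + \frac{833141}{2360153} = - \frac{4719654}{3044069} + \frac{833141}{2360153} = - \frac{8602966856333}{7184468582557} \approx -1.1974$)
$k{\left(w{\left(-11 \right)} \right)} + S = \left(\frac{3}{2} - \frac{\frac{1}{-11} \left(- \frac{1}{3} - 11\right)}{2}\right) - \frac{8602966856333}{7184468582557} = \left(\frac{3}{2} - \frac{\left(- \frac{1}{11}\right) \left(- \frac{34}{3}\right)}{2}\right) - \frac{8602966856333}{7184468582557} = \left(\frac{3}{2} - \frac{17}{33}\right) - \frac{8602966856333}{7184468582557} = \frac{65}{66} - \frac{8602966856333}{7184468582557} = - \frac{100805354651773}{474174926448762}$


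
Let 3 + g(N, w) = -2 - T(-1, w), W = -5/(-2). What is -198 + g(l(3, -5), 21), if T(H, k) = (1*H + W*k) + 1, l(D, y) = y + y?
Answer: -511/2 ≈ -255.50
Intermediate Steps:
W = 5/2 (W = -5*(-½) = 5/2 ≈ 2.5000)
l(D, y) = 2*y
T(H, k) = 1 + H + 5*k/2 (T(H, k) = (1*H + 5*k/2) + 1 = (H + 5*k/2) + 1 = 1 + H + 5*k/2)
g(N, w) = -5 - 5*w/2 (g(N, w) = -3 + (-2 - (1 - 1 + 5*w/2)) = -3 + (-2 - 5*w/2) = -5 - 5*w/2)
-198 + g(l(3, -5), 21) = -198 + (-5 - 5/2*21) = -198 + (-5 - 105/2) = -198 - 115/2 = -511/2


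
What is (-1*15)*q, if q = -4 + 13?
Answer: -135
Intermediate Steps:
q = 9
(-1*15)*q = -1*15*9 = -15*9 = -135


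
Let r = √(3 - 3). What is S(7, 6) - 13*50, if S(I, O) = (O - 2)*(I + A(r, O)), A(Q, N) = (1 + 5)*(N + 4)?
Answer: -382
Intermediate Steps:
r = 0 (r = √0 = 0)
A(Q, N) = 24 + 6*N (A(Q, N) = 6*(4 + N) = 24 + 6*N)
S(I, O) = (-2 + O)*(24 + I + 6*O) (S(I, O) = (O - 2)*(I + (24 + 6*O)) = (-2 + O)*(24 + I + 6*O))
S(7, 6) - 13*50 = (-48 - 2*7 + 6*6² + 12*6 + 7*6) - 13*50 = (-48 - 14 + 6*36 + 72 + 42) - 650 = (-48 - 14 + 216 + 72 + 42) - 650 = 268 - 650 = -382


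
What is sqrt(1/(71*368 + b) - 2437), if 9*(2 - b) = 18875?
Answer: I*sqrt(114011453413270)/216295 ≈ 49.366*I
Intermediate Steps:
b = -18857/9 (b = 2 - 1/9*18875 = 2 - 18875/9 = -18857/9 ≈ -2095.2)
sqrt(1/(71*368 + b) - 2437) = sqrt(1/(71*368 - 18857/9) - 2437) = sqrt(1/(26128 - 18857/9) - 2437) = sqrt(1/(216295/9) - 2437) = sqrt(9/216295 - 2437) = sqrt(-527110906/216295) = I*sqrt(114011453413270)/216295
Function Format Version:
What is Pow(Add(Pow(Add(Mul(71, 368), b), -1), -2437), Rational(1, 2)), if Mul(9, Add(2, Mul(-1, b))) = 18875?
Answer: Mul(Rational(1, 216295), I, Pow(114011453413270, Rational(1, 2))) ≈ Mul(49.366, I)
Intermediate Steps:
b = Rational(-18857, 9) (b = Add(2, Mul(Rational(-1, 9), 18875)) = Add(2, Rational(-18875, 9)) = Rational(-18857, 9) ≈ -2095.2)
Pow(Add(Pow(Add(Mul(71, 368), b), -1), -2437), Rational(1, 2)) = Pow(Add(Pow(Add(Mul(71, 368), Rational(-18857, 9)), -1), -2437), Rational(1, 2)) = Pow(Add(Pow(Add(26128, Rational(-18857, 9)), -1), -2437), Rational(1, 2)) = Pow(Add(Pow(Rational(216295, 9), -1), -2437), Rational(1, 2)) = Pow(Add(Rational(9, 216295), -2437), Rational(1, 2)) = Pow(Rational(-527110906, 216295), Rational(1, 2)) = Mul(Rational(1, 216295), I, Pow(114011453413270, Rational(1, 2)))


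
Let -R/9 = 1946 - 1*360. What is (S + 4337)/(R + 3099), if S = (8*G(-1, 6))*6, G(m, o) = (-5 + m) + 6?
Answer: -4337/11175 ≈ -0.38810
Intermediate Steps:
R = -14274 (R = -9*(1946 - 1*360) = -9*(1946 - 360) = -9*1586 = -14274)
G(m, o) = 1 + m
S = 0 (S = (8*(1 - 1))*6 = (8*0)*6 = 0*6 = 0)
(S + 4337)/(R + 3099) = (0 + 4337)/(-14274 + 3099) = 4337/(-11175) = 4337*(-1/11175) = -4337/11175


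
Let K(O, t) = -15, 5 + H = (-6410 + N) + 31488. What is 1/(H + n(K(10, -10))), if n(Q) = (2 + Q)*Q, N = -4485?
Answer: 1/20783 ≈ 4.8116e-5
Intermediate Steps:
H = 20588 (H = -5 + ((-6410 - 4485) + 31488) = -5 + (-10895 + 31488) = -5 + 20593 = 20588)
n(Q) = Q*(2 + Q)
1/(H + n(K(10, -10))) = 1/(20588 - 15*(2 - 15)) = 1/(20588 - 15*(-13)) = 1/(20588 + 195) = 1/20783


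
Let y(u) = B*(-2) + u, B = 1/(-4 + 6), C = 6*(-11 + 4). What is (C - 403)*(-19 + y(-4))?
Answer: 10680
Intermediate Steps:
C = -42 (C = 6*(-7) = -42)
B = ½ (B = 1/2 = ½ ≈ 0.50000)
y(u) = -1 + u (y(u) = (½)*(-2) + u = -1 + u)
(C - 403)*(-19 + y(-4)) = (-42 - 403)*(-19 + (-1 - 4)) = -445*(-19 - 5) = -445*(-24) = 10680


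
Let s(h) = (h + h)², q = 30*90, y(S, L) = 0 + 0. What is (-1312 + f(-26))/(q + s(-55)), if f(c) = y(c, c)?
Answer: -82/925 ≈ -0.088649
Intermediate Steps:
y(S, L) = 0
f(c) = 0
q = 2700
s(h) = 4*h² (s(h) = (2*h)² = 4*h²)
(-1312 + f(-26))/(q + s(-55)) = (-1312 + 0)/(2700 + 4*(-55)²) = -1312/(2700 + 4*3025) = -1312/(2700 + 12100) = -1312/14800 = -1312*1/14800 = -82/925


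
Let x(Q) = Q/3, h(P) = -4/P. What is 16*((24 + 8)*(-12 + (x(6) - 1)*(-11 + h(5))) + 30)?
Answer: -58528/5 ≈ -11706.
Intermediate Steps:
x(Q) = Q/3 (x(Q) = Q*(⅓) = Q/3)
16*((24 + 8)*(-12 + (x(6) - 1)*(-11 + h(5))) + 30) = 16*((24 + 8)*(-12 + ((⅓)*6 - 1)*(-11 - 4/5)) + 30) = 16*(32*(-12 + (2 - 1)*(-11 - 4*⅕)) + 30) = 16*(32*(-12 + 1*(-11 - ⅘)) + 30) = 16*(32*(-12 + 1*(-59/5)) + 30) = 16*(32*(-12 - 59/5) + 30) = 16*(32*(-119/5) + 30) = 16*(-3808/5 + 30) = 16*(-3658/5) = -58528/5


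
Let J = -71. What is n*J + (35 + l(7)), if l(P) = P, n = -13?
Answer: 965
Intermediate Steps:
n*J + (35 + l(7)) = -13*(-71) + (35 + 7) = 923 + 42 = 965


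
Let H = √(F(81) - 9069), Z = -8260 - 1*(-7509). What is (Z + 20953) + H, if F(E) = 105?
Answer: 20202 + 6*I*√249 ≈ 20202.0 + 94.678*I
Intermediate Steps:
Z = -751 (Z = -8260 + 7509 = -751)
H = 6*I*√249 (H = √(105 - 9069) = √(-8964) = 6*I*√249 ≈ 94.678*I)
(Z + 20953) + H = (-751 + 20953) + 6*I*√249 = 20202 + 6*I*√249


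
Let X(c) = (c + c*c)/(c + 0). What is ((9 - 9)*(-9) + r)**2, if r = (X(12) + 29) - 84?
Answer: 1764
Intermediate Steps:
X(c) = (c + c**2)/c
r = -42 (r = ((1 + 12) + 29) - 84 = (13 + 29) - 84 = 42 - 84 = -42)
((9 - 9)*(-9) + r)**2 = ((9 - 9)*(-9) - 42)**2 = (0*(-9) - 42)**2 = (0 - 42)**2 = (-42)**2 = 1764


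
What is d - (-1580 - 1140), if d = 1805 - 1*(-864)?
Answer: 5389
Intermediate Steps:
d = 2669 (d = 1805 + 864 = 2669)
d - (-1580 - 1140) = 2669 - (-1580 - 1140) = 2669 - 1*(-2720) = 2669 + 2720 = 5389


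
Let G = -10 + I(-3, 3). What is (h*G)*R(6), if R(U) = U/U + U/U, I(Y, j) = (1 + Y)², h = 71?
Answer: -852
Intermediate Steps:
R(U) = 2 (R(U) = 1 + 1 = 2)
G = -6 (G = -10 + (1 - 3)² = -10 + (-2)² = -10 + 4 = -6)
(h*G)*R(6) = (71*(-6))*2 = -426*2 = -852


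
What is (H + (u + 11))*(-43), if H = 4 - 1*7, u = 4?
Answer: -516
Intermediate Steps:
H = -3 (H = 4 - 7 = -3)
(H + (u + 11))*(-43) = (-3 + (4 + 11))*(-43) = (-3 + 15)*(-43) = 12*(-43) = -516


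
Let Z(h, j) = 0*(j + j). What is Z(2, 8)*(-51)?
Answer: 0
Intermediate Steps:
Z(h, j) = 0 (Z(h, j) = 0*(2*j) = 0)
Z(2, 8)*(-51) = 0*(-51) = 0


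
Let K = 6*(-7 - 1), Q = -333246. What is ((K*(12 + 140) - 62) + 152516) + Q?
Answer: -188088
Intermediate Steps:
K = -48 (K = 6*(-8) = -48)
((K*(12 + 140) - 62) + 152516) + Q = ((-48*(12 + 140) - 62) + 152516) - 333246 = ((-48*152 - 62) + 152516) - 333246 = ((-7296 - 62) + 152516) - 333246 = (-7358 + 152516) - 333246 = 145158 - 333246 = -188088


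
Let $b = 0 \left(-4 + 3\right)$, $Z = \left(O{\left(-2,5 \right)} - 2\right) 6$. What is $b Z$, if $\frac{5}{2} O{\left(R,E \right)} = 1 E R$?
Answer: $0$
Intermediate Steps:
$O{\left(R,E \right)} = \frac{2 E R}{5}$ ($O{\left(R,E \right)} = \frac{2 \cdot 1 E R}{5} = \frac{2 E R}{5}$)
$Z = -36$ ($Z = \left(\frac{2}{5} \cdot 5 \left(-2\right) - 2\right) 6 = \left(-4 - 2\right) 6 = \left(-6\right) 6 = -36$)
$b = 0$ ($b = 0 \left(-1\right) = 0$)
$b Z = 0 \left(-36\right) = 0$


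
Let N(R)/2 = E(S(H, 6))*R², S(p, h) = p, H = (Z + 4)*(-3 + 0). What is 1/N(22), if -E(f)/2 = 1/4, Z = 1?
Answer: -1/484 ≈ -0.0020661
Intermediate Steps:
H = -15 (H = (1 + 4)*(-3 + 0) = 5*(-3) = -15)
E(f) = -½ (E(f) = -2/4 = -2*¼ = -½)
N(R) = -R² (N(R) = 2*(-R²/2) = -R²)
1/N(22) = 1/(-1*22²) = 1/(-1*484) = 1/(-484) = -1/484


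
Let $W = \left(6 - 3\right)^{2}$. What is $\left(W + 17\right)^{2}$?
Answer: $676$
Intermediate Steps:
$W = 9$ ($W = 3^{2} = 9$)
$\left(W + 17\right)^{2} = \left(9 + 17\right)^{2} = 26^{2} = 676$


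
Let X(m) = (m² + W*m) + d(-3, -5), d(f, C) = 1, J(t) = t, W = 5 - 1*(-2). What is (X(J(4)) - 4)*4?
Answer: 164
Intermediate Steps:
W = 7 (W = 5 + 2 = 7)
X(m) = 1 + m² + 7*m (X(m) = (m² + 7*m) + 1 = 1 + m² + 7*m)
(X(J(4)) - 4)*4 = ((1 + 4² + 7*4) - 4)*4 = ((1 + 16 + 28) - 4)*4 = (45 - 4)*4 = 41*4 = 164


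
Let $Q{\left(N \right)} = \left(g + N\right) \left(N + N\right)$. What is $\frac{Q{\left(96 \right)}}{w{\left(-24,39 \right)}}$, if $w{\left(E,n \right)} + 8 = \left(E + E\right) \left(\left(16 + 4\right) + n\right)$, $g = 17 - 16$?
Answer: $- \frac{2328}{355} \approx -6.5577$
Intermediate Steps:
$g = 1$ ($g = 17 - 16 = 1$)
$w{\left(E,n \right)} = -8 + 2 E \left(20 + n\right)$ ($w{\left(E,n \right)} = -8 + \left(E + E\right) \left(\left(16 + 4\right) + n\right) = -8 + 2 E \left(20 + n\right)$)
$Q{\left(N \right)} = 2 N \left(1 + N\right)$ ($Q{\left(N \right)} = \left(1 + N\right) \left(N + N\right) = \left(1 + N\right) 2 N = 2 N \left(1 + N\right)$)
$\frac{Q{\left(96 \right)}}{w{\left(-24,39 \right)}} = \frac{2 \cdot 96 \left(1 + 96\right)}{-8 + 40 \left(-24\right) + 2 \left(-24\right) 39} = \frac{2 \cdot 96 \cdot 97}{-8 - 960 - 1872} = \frac{18624}{-2840} = 18624 \left(- \frac{1}{2840}\right) = - \frac{2328}{355}$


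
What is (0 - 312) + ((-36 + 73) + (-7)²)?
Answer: -226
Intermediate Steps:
(0 - 312) + ((-36 + 73) + (-7)²) = -312 + (37 + 49) = -312 + 86 = -226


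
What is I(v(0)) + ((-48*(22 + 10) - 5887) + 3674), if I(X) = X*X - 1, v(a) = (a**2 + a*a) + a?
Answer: -3750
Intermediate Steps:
v(a) = a + 2*a**2 (v(a) = (a**2 + a**2) + a = 2*a**2 + a = a + 2*a**2)
I(X) = -1 + X**2 (I(X) = X**2 - 1 = -1 + X**2)
I(v(0)) + ((-48*(22 + 10) - 5887) + 3674) = (-1 + (0*(1 + 2*0))**2) + ((-48*(22 + 10) - 5887) + 3674) = (-1 + (0*(1 + 0))**2) + ((-48*32 - 5887) + 3674) = (-1 + (0*1)**2) + ((-1536 - 5887) + 3674) = (-1 + 0**2) + (-7423 + 3674) = (-1 + 0) - 3749 = -1 - 3749 = -3750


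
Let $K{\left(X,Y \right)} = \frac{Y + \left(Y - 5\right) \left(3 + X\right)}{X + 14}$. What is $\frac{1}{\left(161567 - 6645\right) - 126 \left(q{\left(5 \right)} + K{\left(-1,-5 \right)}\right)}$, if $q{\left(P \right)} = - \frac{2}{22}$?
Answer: $\frac{143}{22190134} \approx 6.4443 \cdot 10^{-6}$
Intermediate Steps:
$q{\left(P \right)} = - \frac{1}{11}$ ($q{\left(P \right)} = \left(-2\right) \frac{1}{22} = - \frac{1}{11}$)
$K{\left(X,Y \right)} = \frac{Y + \left(-5 + Y\right) \left(3 + X\right)}{14 + X}$
$\frac{1}{\left(161567 - 6645\right) - 126 \left(q{\left(5 \right)} + K{\left(-1,-5 \right)}\right)} = \frac{1}{\left(161567 - 6645\right) - 126 \left(- \frac{1}{11} + \frac{-15 - -5 + 4 \left(-5\right) - -5}{14 - 1}\right)} = \frac{1}{154922 - 126 \left(- \frac{1}{11} + \frac{-15 + 5 - 20 + 5}{13}\right)} = \frac{1}{154922 - 126 \left(- \frac{1}{11} + \frac{1}{13} \left(-25\right)\right)} = \frac{1}{154922 - 126 \left(- \frac{1}{11} - \frac{25}{13}\right)} = \frac{1}{154922 - - \frac{36288}{143}} = \frac{1}{154922 + \frac{36288}{143}} = \frac{1}{\frac{22190134}{143}} = \frac{143}{22190134}$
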